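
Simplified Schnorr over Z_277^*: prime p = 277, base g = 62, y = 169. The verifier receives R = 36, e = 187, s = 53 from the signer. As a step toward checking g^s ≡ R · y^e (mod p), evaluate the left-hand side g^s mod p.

62^2 = 3844 ≡ 243
62^4 ≡ 243^2 = 59049 ≡ 48
62^8 ≡ 48^2 = 2304 ≡ 88
62^16 ≡ 88^2 = 7744 ≡ 265
62^32 ≡ 265^2 = 70225 ≡ 144
53 = 32 + 16 + 4 + 1, so 62^53 ≡ 144·265·48·62 ≡ 254 (mod 277)

254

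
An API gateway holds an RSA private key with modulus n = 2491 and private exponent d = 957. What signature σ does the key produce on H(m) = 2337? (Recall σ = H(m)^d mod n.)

Squares mod 2491: (H(m))^1≡2337, (H(m))^2≡1297, (H(m))^4≡784, (H(m))^8≡1870, (H(m))^16≡2027, (H(m))^32≡1070, (H(m))^64≡1531, (H(m))^128≡2421, (H(m))^256≡2409, (H(m))^512≡1742
957 = 512 + 256 + 128 + 32 + 16 + 8 + 4 + 1, so (H(m))^957 ≡ 1742·2409·2421·1070·2027·1870·784·2337 ≡ 769 (mod 2491)

769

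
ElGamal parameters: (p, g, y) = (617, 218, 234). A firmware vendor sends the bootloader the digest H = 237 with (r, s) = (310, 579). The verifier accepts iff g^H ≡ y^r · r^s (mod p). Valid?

yes

Left side g^H mod p:
Squares mod 617: 218^1≡218, 218^2≡15, 218^4≡225, 218^8≡31, 218^16≡344, 218^32≡489, 218^64≡342, 218^128≡351
237 = 128 + 64 + 32 + 8 + 4 + 1, so 218^237 ≡ 351·342·489·31·225·218 ≡ 282 (mod 617)
Right side y^r · r^s mod p:
Squares mod 617: 234^1≡234, 234^2≡460, 234^4≡586, 234^8≡344, 234^16≡489, 234^32≡342, 234^64≡351, 234^128≡418, 234^256≡113
310 = 256 + 32 + 16 + 4 + 2, so 234^310 ≡ 113·342·489·586·460 ≡ 157 (mod 617)
Squares mod 617: 310^1≡310, 310^2≡465, 310^4≡275, 310^8≡351, 310^16≡418, 310^32≡113, 310^64≡429, 310^128≡175, 310^256≡392, 310^512≡31
579 = 512 + 64 + 2 + 1, so 310^579 ≡ 31·429·465·310 ≡ 383 (mod 617)
157·383 = 60131 ≡ 282 (mod 617)
282 ≡ 282 (mod 617), so the signature is genuine.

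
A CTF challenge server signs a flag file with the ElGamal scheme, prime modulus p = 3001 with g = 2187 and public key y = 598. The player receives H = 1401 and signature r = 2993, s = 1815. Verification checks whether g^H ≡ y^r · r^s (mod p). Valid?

Left side g^H mod p:
Squares mod 3001: 2187^1≡2187, 2187^2≡2376, 2187^4≡495, 2187^8≡1944, 2187^16≡877, 2187^32≡873, 2187^64≡2876, 2187^128≡620, 2187^256≡272, 2187^512≡1960, 2187^1024≡320
1401 = 1024 + 256 + 64 + 32 + 16 + 8 + 1, so 2187^1401 ≡ 320·272·2876·873·877·1944·2187 ≡ 170 (mod 3001)
Right side y^r · r^s mod p:
Squares mod 3001: 598^1≡598, 598^2≡485, 598^4≡1147, 598^8≡1171, 598^16≡2785, 598^32≡1641, 598^64≡984, 598^128≡1934, 598^256≡1110, 598^512≡1690, 598^1024≡2149, 598^2048≡2663
2993 = 2048 + 512 + 256 + 128 + 32 + 16 + 1, so 598^2993 ≡ 2663·1690·1110·1934·1641·2785·598 ≡ 2899 (mod 3001)
Squares mod 3001: 2993^1≡2993, 2993^2≡64, 2993^4≡1095, 2993^8≡1626, 2993^16≡2996, 2993^32≡25, 2993^64≡625, 2993^128≡495, 2993^256≡1944, 2993^512≡877, 2993^1024≡873
1815 = 1024 + 512 + 256 + 16 + 4 + 2 + 1, so 2993^1815 ≡ 873·877·1944·2996·1095·64·2993 ≡ 1999 (mod 3001)
2899·1999 = 5795101 ≡ 170 (mod 3001)
170 ≡ 170 (mod 3001), so the signature is genuine.

yes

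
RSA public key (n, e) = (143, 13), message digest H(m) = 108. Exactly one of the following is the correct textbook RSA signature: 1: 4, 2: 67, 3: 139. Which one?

Candidate 1: Squares mod 143: 4^1≡4, 4^2≡16, 4^4≡113, 4^8≡42; 13 = 8 + 4 + 1, so 4^13 ≡ 42·113·4 ≡ 108 (mod 143)
  → matches H(m) = 108
Candidate 2: Squares mod 143: 67^1≡67, 67^2≡56, 67^4≡133, 67^8≡100; 13 = 8 + 4 + 1, so 67^13 ≡ 100·133·67 ≡ 67 (mod 143)
Candidate 3: Squares mod 143: 139^1≡139, 139^2≡16, 139^4≡113, 139^8≡42; 13 = 8 + 4 + 1, so 139^13 ≡ 42·113·139 ≡ 35 (mod 143)

1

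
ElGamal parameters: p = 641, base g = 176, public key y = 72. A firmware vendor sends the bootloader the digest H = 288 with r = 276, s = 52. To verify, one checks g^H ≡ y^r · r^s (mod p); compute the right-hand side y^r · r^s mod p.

357

72^2 = 5184 ≡ 56
72^4 ≡ 56^2 = 3136 ≡ 572
72^8 ≡ 572^2 = 327184 ≡ 274
72^16 ≡ 274^2 = 75076 ≡ 79
72^32 ≡ 79^2 = 6241 ≡ 472
72^64 ≡ 472^2 = 222784 ≡ 357
72^128 ≡ 357^2 = 127449 ≡ 531
72^256 ≡ 531^2 = 281961 ≡ 562
276 = 256 + 16 + 4, so 72^276 ≡ 562·79·572 ≡ 518 (mod 641)
276^2 = 76176 ≡ 538
276^4 ≡ 538^2 = 289444 ≡ 353
276^8 ≡ 353^2 = 124609 ≡ 255
276^16 ≡ 255^2 = 65025 ≡ 284
276^32 ≡ 284^2 = 80656 ≡ 531
52 = 32 + 16 + 4, so 276^52 ≡ 531·284·353 ≡ 44 (mod 641)
y^r · r^s ≡ 518·44 = 22792 ≡ 357 (mod 641)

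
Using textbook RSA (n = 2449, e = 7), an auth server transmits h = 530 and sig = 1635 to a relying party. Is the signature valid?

sig^2 ≡ 1635^2 = 2673225 ≡ 1366
sig^4 ≡ 1366^2 = 1865956 ≡ 2267
7 = 4 + 2 + 1, so sig^7 ≡ 2267·1366·1635 ≡ 1951 (mod 2449)
sig^7 mod 2449 = 1951, but h = 530.

invalid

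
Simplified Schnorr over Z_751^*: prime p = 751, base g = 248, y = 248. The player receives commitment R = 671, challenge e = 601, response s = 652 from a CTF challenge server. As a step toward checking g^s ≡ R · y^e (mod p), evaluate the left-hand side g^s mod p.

248^2 = 61504 ≡ 673
248^4 ≡ 673^2 = 452929 ≡ 76
248^8 ≡ 76^2 = 5776 ≡ 519
248^16 ≡ 519^2 = 269361 ≡ 503
248^32 ≡ 503^2 = 253009 ≡ 673
248^64 ≡ 673^2 = 452929 ≡ 76
248^128 ≡ 76^2 = 5776 ≡ 519
248^256 ≡ 519^2 = 269361 ≡ 503
248^512 ≡ 503^2 = 253009 ≡ 673
652 = 512 + 128 + 8 + 4, so 248^652 ≡ 673·519·519·76 ≡ 437 (mod 751)

437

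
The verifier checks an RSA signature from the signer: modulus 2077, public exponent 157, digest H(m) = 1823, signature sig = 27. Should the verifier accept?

reject

sig^2 ≡ 27^2 = 729
sig^4 ≡ 729^2 = 531441 ≡ 1806
sig^8 ≡ 1806^2 = 3261636 ≡ 746
sig^16 ≡ 746^2 = 556516 ≡ 1957
sig^32 ≡ 1957^2 = 3829849 ≡ 1938
sig^64 ≡ 1938^2 = 3755844 ≡ 628
sig^128 ≡ 628^2 = 394384 ≡ 1831
157 = 128 + 16 + 8 + 4 + 1, so sig^157 ≡ 1831·1957·746·1806·27 ≡ 387 (mod 2077)
The recovered value 387 does not match the digest 1823.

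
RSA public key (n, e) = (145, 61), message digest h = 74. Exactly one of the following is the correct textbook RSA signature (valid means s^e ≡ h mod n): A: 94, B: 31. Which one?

A

Candidate A: 94^2 = 8836 ≡ 136; 94^4 ≡ 136^2 = 18496 ≡ 81; 94^8 ≡ 81^2 = 6561 ≡ 36; 94^16 ≡ 36^2 = 1296 ≡ 136; 94^32 ≡ 136^2 = 18496 ≡ 81; 61 = 32 + 16 + 8 + 4 + 1, so 94^61 ≡ 81·136·36·81·94 ≡ 74 (mod 145)
  → matches h = 74
Candidate B: 31^2 = 961 ≡ 91; 31^4 ≡ 91^2 = 8281 ≡ 16; 31^8 ≡ 16^2 = 256 ≡ 111; 31^16 ≡ 111^2 = 12321 ≡ 141; 31^32 ≡ 141^2 = 19881 ≡ 16; 61 = 32 + 16 + 8 + 4 + 1, so 31^61 ≡ 16·141·111·16·31 ≡ 61 (mod 145)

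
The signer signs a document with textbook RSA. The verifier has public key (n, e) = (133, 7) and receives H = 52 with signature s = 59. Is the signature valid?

s^2 ≡ 59^2 = 3481 ≡ 23
s^4 ≡ 23^2 = 529 ≡ 130
7 = 4 + 2 + 1, so s^7 ≡ 130·23·59 ≡ 52 (mod 133)
s^7 mod 133 = 52 matches H.

valid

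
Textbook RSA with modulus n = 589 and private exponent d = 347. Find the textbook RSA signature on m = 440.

m^2 ≡ 440^2 = 193600 ≡ 408
m^4 ≡ 408^2 = 166464 ≡ 366
m^8 ≡ 366^2 = 133956 ≡ 253
m^16 ≡ 253^2 = 64009 ≡ 397
m^32 ≡ 397^2 = 157609 ≡ 346
m^64 ≡ 346^2 = 119716 ≡ 149
m^128 ≡ 149^2 = 22201 ≡ 408
m^256 ≡ 408^2 = 166464 ≡ 366
347 = 256 + 64 + 16 + 8 + 2 + 1, so m^347 ≡ 366·149·397·253·408·440 ≡ 243 (mod 589)

243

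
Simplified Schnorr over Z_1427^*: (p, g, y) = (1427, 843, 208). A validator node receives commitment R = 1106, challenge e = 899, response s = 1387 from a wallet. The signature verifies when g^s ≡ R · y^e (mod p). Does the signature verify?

does not verify

g^s mod p:
Squares mod 1427: 843^1≡843, 843^2≡3, 843^4≡9, 843^8≡81, 843^16≡853, 843^32≡1266, 843^64≡235, 843^128≡999, 843^256≡528, 843^512≡519, 843^1024≡1085
1387 = 1024 + 256 + 64 + 32 + 8 + 2 + 1, so 843^1387 ≡ 1085·528·235·1266·81·3·843 ≡ 666 (mod 1427)
R · y^e mod p:
Squares mod 1427: 208^1≡208, 208^2≡454, 208^4≡628, 208^8≡532, 208^16≡478, 208^32≡164, 208^64≡1210, 208^128≡1425, 208^256≡4, 208^512≡16
899 = 512 + 256 + 128 + 2 + 1, so 208^899 ≡ 16·4·1425·454·208 ≡ 821 (mod 1427)
1106·821 = 908026 ≡ 454 (mod 1427)
666 ≠ 454; the check fails.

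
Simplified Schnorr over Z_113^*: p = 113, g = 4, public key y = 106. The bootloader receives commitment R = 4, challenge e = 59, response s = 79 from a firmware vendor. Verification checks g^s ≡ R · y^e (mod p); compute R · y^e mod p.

106^2 = 11236 ≡ 49
106^4 ≡ 49^2 = 2401 ≡ 28
106^8 ≡ 28^2 = 784 ≡ 106
106^16 ≡ 106^2 = 11236 ≡ 49
106^32 ≡ 49^2 = 2401 ≡ 28
59 = 32 + 16 + 8 + 2 + 1, so 106^59 ≡ 28·49·106·49·106 ≡ 109 (mod 113)
R · y^e ≡ 4·109 = 436 ≡ 97 (mod 113)

97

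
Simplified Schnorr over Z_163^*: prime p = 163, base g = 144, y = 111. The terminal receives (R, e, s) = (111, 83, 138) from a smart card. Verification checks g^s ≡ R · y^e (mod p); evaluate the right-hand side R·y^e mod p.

111^2 = 12321 ≡ 96
111^4 ≡ 96^2 = 9216 ≡ 88
111^8 ≡ 88^2 = 7744 ≡ 83
111^16 ≡ 83^2 = 6889 ≡ 43
111^32 ≡ 43^2 = 1849 ≡ 56
111^64 ≡ 56^2 = 3136 ≡ 39
83 = 64 + 16 + 2 + 1, so 111^83 ≡ 39·43·96·111 ≡ 96 (mod 163)
R · y^e ≡ 111·96 = 10656 ≡ 61 (mod 163)

61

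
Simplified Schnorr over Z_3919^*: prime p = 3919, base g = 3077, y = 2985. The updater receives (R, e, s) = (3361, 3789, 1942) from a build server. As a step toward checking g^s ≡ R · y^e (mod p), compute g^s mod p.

Squares mod 3919: 3077^1≡3077, 3077^2≡3544, 3077^4≡3460, 3077^8≡2974, 3077^16≡3412, 3077^32≡2314, 3077^64≡1242, 3077^128≡2397, 3077^256≡355, 3077^512≡617, 3077^1024≡546
1942 = 1024 + 512 + 256 + 128 + 16 + 4 + 2, so 3077^1942 ≡ 546·617·355·2397·3412·3460·3544 ≡ 382 (mod 3919)

382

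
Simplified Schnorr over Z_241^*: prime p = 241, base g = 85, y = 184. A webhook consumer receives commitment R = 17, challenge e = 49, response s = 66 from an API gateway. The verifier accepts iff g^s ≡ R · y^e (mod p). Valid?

yes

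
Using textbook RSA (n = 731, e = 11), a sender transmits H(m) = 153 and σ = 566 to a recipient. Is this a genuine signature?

σ^2 ≡ 566^2 = 320356 ≡ 178
σ^4 ≡ 178^2 = 31684 ≡ 251
σ^8 ≡ 251^2 = 63001 ≡ 135
11 = 8 + 2 + 1, so σ^11 ≡ 135·178·566 ≡ 725 (mod 731)
The recovered value 725 does not match the digest 153.

forged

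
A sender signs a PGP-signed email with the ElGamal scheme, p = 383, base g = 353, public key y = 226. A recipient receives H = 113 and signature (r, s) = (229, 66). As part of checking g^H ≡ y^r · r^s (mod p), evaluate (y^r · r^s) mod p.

86

Squares mod 383: 226^1≡226, 226^2≡137, 226^4≡2, 226^8≡4, 226^16≡16, 226^32≡256, 226^64≡43, 226^128≡317
229 = 128 + 64 + 32 + 4 + 1, so 226^229 ≡ 317·43·256·2·226 ≡ 55 (mod 383)
Squares mod 383: 229^1≡229, 229^2≡353, 229^4≡134, 229^8≡338, 229^16≡110, 229^32≡227, 229^64≡207
66 = 64 + 2, so 229^66 ≡ 207·353 ≡ 301 (mod 383)
y^r · r^s ≡ 55·301 = 16555 ≡ 86 (mod 383)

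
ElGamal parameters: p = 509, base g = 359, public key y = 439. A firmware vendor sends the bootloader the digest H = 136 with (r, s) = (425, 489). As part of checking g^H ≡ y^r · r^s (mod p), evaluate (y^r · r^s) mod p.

439^2 = 192721 ≡ 319
439^4 ≡ 319^2 = 101761 ≡ 470
439^8 ≡ 470^2 = 220900 ≡ 503
439^16 ≡ 503^2 = 253009 ≡ 36
439^32 ≡ 36^2 = 1296 ≡ 278
439^64 ≡ 278^2 = 77284 ≡ 425
439^128 ≡ 425^2 = 180625 ≡ 439
439^256 ≡ 439^2 = 192721 ≡ 319
425 = 256 + 128 + 32 + 8 + 1, so 439^425 ≡ 319·439·278·503·439 ≡ 409 (mod 509)
425^2 = 180625 ≡ 439
425^4 ≡ 439^2 = 192721 ≡ 319
425^8 ≡ 319^2 = 101761 ≡ 470
425^16 ≡ 470^2 = 220900 ≡ 503
425^32 ≡ 503^2 = 253009 ≡ 36
425^64 ≡ 36^2 = 1296 ≡ 278
425^128 ≡ 278^2 = 77284 ≡ 425
425^256 ≡ 425^2 = 180625 ≡ 439
489 = 256 + 128 + 64 + 32 + 8 + 1, so 425^489 ≡ 439·425·278·36·470·425 ≡ 16 (mod 509)
y^r · r^s ≡ 409·16 = 6544 ≡ 436 (mod 509)

436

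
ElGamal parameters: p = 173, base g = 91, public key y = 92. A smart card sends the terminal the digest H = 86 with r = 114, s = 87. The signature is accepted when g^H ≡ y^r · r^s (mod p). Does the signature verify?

does not verify

Left side g^H mod p:
Squares mod 173: 91^1≡91, 91^2≡150, 91^4≡10, 91^8≡100, 91^16≡139, 91^32≡118, 91^64≡84
86 = 64 + 16 + 4 + 2, so 91^86 ≡ 84·139·10·150 ≡ 172 (mod 173)
Right side y^r · r^s mod p:
Squares mod 173: 92^1≡92, 92^2≡160, 92^4≡169, 92^8≡16, 92^16≡83, 92^32≡142, 92^64≡96
114 = 64 + 32 + 16 + 2, so 92^114 ≡ 96·142·83·160 ≡ 51 (mod 173)
Squares mod 173: 114^1≡114, 114^2≡21, 114^4≡95, 114^8≡29, 114^16≡149, 114^32≡57, 114^64≡135
87 = 64 + 16 + 4 + 2 + 1, so 114^87 ≡ 135·149·95·21·114 ≡ 59 (mod 173)
51·59 = 3009 ≡ 68 (mod 173)
172 ≠ 68, so verification fails.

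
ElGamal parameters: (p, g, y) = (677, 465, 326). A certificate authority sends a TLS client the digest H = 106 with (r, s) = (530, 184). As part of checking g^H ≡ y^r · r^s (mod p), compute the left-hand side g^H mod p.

173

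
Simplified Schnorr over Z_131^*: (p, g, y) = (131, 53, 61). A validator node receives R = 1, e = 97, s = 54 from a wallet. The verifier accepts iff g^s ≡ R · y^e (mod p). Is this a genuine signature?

forged

g^s mod p:
53^2 = 2809 ≡ 58
53^4 ≡ 58^2 = 3364 ≡ 89
53^8 ≡ 89^2 = 7921 ≡ 61
53^16 ≡ 61^2 = 3721 ≡ 53
53^32 ≡ 53^2 = 2809 ≡ 58
54 = 32 + 16 + 4 + 2, so 53^54 ≡ 58·53·89·58 ≡ 89 (mod 131)
R · y^e mod p:
61^2 = 3721 ≡ 53
61^4 ≡ 53^2 = 2809 ≡ 58
61^8 ≡ 58^2 = 3364 ≡ 89
61^16 ≡ 89^2 = 7921 ≡ 61
61^32 ≡ 61^2 = 3721 ≡ 53
61^64 ≡ 53^2 = 2809 ≡ 58
97 = 64 + 32 + 1, so 61^97 ≡ 58·53·61 ≡ 53 (mod 131)
1·53 = 53 ≡ 53 (mod 131)
89 ≠ 53; the check fails.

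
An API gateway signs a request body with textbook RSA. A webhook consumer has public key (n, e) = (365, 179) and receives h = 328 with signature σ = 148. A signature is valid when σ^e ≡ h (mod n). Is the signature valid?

Squares mod 365: σ^1≡148, σ^2≡4, σ^4≡16, σ^8≡256, σ^16≡201, σ^32≡251, σ^64≡221, σ^128≡296
179 = 128 + 32 + 16 + 2 + 1, so σ^179 ≡ 296·251·201·4·148 ≡ 37 (mod 365)
The recovered value 37 does not match the digest 328.

invalid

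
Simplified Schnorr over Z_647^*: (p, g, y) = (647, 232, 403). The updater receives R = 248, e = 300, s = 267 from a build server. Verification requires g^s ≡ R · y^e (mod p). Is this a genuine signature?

genuine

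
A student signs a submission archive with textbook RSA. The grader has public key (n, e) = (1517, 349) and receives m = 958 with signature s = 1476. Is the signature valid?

Squares mod 1517: s^1≡1476, s^2≡164, s^4≡1107, s^8≡1230, s^16≡451, s^32≡123, s^64≡1476, s^128≡164, s^256≡1107
349 = 256 + 64 + 16 + 8 + 4 + 1, so s^349 ≡ 1107·1476·451·1230·1107·1476 ≡ 451 (mod 1517)
The recovered value 451 does not match the digest 958.

invalid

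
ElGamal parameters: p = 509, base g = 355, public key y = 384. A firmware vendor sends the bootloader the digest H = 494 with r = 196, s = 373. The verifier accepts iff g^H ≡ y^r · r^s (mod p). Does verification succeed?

Left side g^H mod p:
355^2 = 126025 ≡ 302
355^4 ≡ 302^2 = 91204 ≡ 93
355^8 ≡ 93^2 = 8649 ≡ 505
355^16 ≡ 505^2 = 255025 ≡ 16
355^32 ≡ 16^2 = 256
355^64 ≡ 256^2 = 65536 ≡ 384
355^128 ≡ 384^2 = 147456 ≡ 355
355^256 ≡ 355^2 = 126025 ≡ 302
494 = 256 + 128 + 64 + 32 + 8 + 4 + 2, so 355^494 ≡ 302·355·384·256·505·93·302 ≡ 337 (mod 509)
Right side y^r · r^s mod p:
384^2 = 147456 ≡ 355
384^4 ≡ 355^2 = 126025 ≡ 302
384^8 ≡ 302^2 = 91204 ≡ 93
384^16 ≡ 93^2 = 8649 ≡ 505
384^32 ≡ 505^2 = 255025 ≡ 16
384^64 ≡ 16^2 = 256
384^128 ≡ 256^2 = 65536 ≡ 384
196 = 128 + 64 + 4, so 384^196 ≡ 384·256·302 ≡ 383 (mod 509)
196^2 = 38416 ≡ 241
196^4 ≡ 241^2 = 58081 ≡ 55
196^8 ≡ 55^2 = 3025 ≡ 480
196^16 ≡ 480^2 = 230400 ≡ 332
196^32 ≡ 332^2 = 110224 ≡ 280
196^64 ≡ 280^2 = 78400 ≡ 14
196^128 ≡ 14^2 = 196
196^256 ≡ 196^2 = 38416 ≡ 241
373 = 256 + 64 + 32 + 16 + 4 + 1, so 196^373 ≡ 241·14·280·332·55·196 ≡ 351 (mod 509)
383·351 = 134433 ≡ 57 (mod 509)
337 ≠ 57, so verification fails.

fails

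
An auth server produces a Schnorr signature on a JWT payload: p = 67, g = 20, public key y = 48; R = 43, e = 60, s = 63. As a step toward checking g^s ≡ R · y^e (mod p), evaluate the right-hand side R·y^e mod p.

48^2 = 2304 ≡ 26
48^4 ≡ 26^2 = 676 ≡ 6
48^8 ≡ 6^2 = 36
48^16 ≡ 36^2 = 1296 ≡ 23
48^32 ≡ 23^2 = 529 ≡ 60
60 = 32 + 16 + 8 + 4, so 48^60 ≡ 60·23·36·6 ≡ 64 (mod 67)
R · y^e ≡ 43·64 = 2752 ≡ 5 (mod 67)

5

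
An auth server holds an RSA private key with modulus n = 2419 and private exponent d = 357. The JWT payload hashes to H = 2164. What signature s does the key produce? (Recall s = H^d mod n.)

H^2 ≡ 2164^2 = 4682896 ≡ 2131
H^4 ≡ 2131^2 = 4541161 ≡ 698
H^8 ≡ 698^2 = 487204 ≡ 985
H^16 ≡ 985^2 = 970225 ≡ 206
H^32 ≡ 206^2 = 42436 ≡ 1313
H^64 ≡ 1313^2 = 1723969 ≡ 1641
H^128 ≡ 1641^2 = 2692881 ≡ 534
H^256 ≡ 534^2 = 285156 ≡ 2133
357 = 256 + 64 + 32 + 4 + 1, so H^357 ≡ 2133·1641·1313·698·2164 ≡ 401 (mod 2419)

401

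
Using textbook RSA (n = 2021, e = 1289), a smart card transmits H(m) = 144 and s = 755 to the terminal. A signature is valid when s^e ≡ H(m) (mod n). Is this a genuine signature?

genuine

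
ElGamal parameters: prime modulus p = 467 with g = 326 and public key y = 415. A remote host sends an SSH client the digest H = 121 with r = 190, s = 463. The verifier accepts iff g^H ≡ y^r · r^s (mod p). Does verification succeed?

passes

Left side g^H mod p:
326^2 = 106276 ≡ 267
326^4 ≡ 267^2 = 71289 ≡ 305
326^8 ≡ 305^2 = 93025 ≡ 92
326^16 ≡ 92^2 = 8464 ≡ 58
326^32 ≡ 58^2 = 3364 ≡ 95
326^64 ≡ 95^2 = 9025 ≡ 152
121 = 64 + 32 + 16 + 8 + 1, so 326^121 ≡ 152·95·58·92·326 ≡ 42 (mod 467)
Right side y^r · r^s mod p:
415^2 = 172225 ≡ 369
415^4 ≡ 369^2 = 136161 ≡ 264
415^8 ≡ 264^2 = 69696 ≡ 113
415^16 ≡ 113^2 = 12769 ≡ 160
415^32 ≡ 160^2 = 25600 ≡ 382
415^64 ≡ 382^2 = 145924 ≡ 220
415^128 ≡ 220^2 = 48400 ≡ 299
190 = 128 + 32 + 16 + 8 + 4 + 2, so 415^190 ≡ 299·382·160·113·264·369 ≡ 177 (mod 467)
190^2 = 36100 ≡ 141
190^4 ≡ 141^2 = 19881 ≡ 267
190^8 ≡ 267^2 = 71289 ≡ 305
190^16 ≡ 305^2 = 93025 ≡ 92
190^32 ≡ 92^2 = 8464 ≡ 58
190^64 ≡ 58^2 = 3364 ≡ 95
190^128 ≡ 95^2 = 9025 ≡ 152
190^256 ≡ 152^2 = 23104 ≡ 221
463 = 256 + 128 + 64 + 8 + 4 + 2 + 1, so 190^463 ≡ 221·152·95·305·267·141·190 ≡ 396 (mod 467)
177·396 = 70092 ≡ 42 (mod 467)
42 ≡ 42 (mod 467), so the signature is genuine.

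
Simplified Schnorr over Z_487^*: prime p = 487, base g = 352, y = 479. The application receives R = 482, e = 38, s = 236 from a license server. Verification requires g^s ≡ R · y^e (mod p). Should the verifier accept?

accept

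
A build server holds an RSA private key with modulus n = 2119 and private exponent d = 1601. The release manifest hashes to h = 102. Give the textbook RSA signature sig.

h^2 ≡ 102^2 = 10404 ≡ 1928
h^4 ≡ 1928^2 = 3717184 ≡ 458
h^8 ≡ 458^2 = 209764 ≡ 2102
h^16 ≡ 2102^2 = 4418404 ≡ 289
h^32 ≡ 289^2 = 83521 ≡ 880
h^64 ≡ 880^2 = 774400 ≡ 965
h^128 ≡ 965^2 = 931225 ≡ 984
h^256 ≡ 984^2 = 968256 ≡ 1992
h^512 ≡ 1992^2 = 3968064 ≡ 1296
h^1024 ≡ 1296^2 = 1679616 ≡ 1368
1601 = 1024 + 512 + 64 + 1, so h^1601 ≡ 1368·1296·965·102 ≡ 995 (mod 2119)

995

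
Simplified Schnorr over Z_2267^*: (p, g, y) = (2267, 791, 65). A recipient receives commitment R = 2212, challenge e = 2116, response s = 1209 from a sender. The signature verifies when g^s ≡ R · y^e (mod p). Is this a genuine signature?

forged

g^s mod p:
791^2 = 625681 ≡ 2256
791^4 ≡ 2256^2 = 5089536 ≡ 121
791^8 ≡ 121^2 = 14641 ≡ 1039
791^16 ≡ 1039^2 = 1079521 ≡ 429
791^32 ≡ 429^2 = 184041 ≡ 414
791^64 ≡ 414^2 = 171396 ≡ 1371
791^128 ≡ 1371^2 = 1879641 ≡ 298
791^256 ≡ 298^2 = 88804 ≡ 391
791^512 ≡ 391^2 = 152881 ≡ 992
791^1024 ≡ 992^2 = 984064 ≡ 186
1209 = 1024 + 128 + 32 + 16 + 8 + 1, so 791^1209 ≡ 186·298·414·429·1039·791 ≡ 739 (mod 2267)
R · y^e mod p:
65^2 = 4225 ≡ 1958
65^4 ≡ 1958^2 = 3833764 ≡ 267
65^8 ≡ 267^2 = 71289 ≡ 1012
65^16 ≡ 1012^2 = 1024144 ≡ 1727
65^32 ≡ 1727^2 = 2982529 ≡ 1424
65^64 ≡ 1424^2 = 2027776 ≡ 1078
65^128 ≡ 1078^2 = 1162084 ≡ 1380
65^256 ≡ 1380^2 = 1904400 ≡ 120
65^512 ≡ 120^2 = 14400 ≡ 798
65^1024 ≡ 798^2 = 636804 ≡ 2044
65^2048 ≡ 2044^2 = 4177936 ≡ 2122
2116 = 2048 + 64 + 4, so 65^2116 ≡ 2122·1078·267 ≡ 700 (mod 2267)
2212·700 = 1548400 ≡ 39 (mod 2267)
739 ≠ 39; the check fails.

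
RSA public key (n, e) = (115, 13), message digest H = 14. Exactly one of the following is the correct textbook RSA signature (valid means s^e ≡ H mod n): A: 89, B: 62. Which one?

Candidate A: 89^2 = 7921 ≡ 101; 89^4 ≡ 101^2 = 10201 ≡ 81; 89^8 ≡ 81^2 = 6561 ≡ 6; 13 = 8 + 4 + 1, so 89^13 ≡ 6·81·89 ≡ 14 (mod 115)
  → matches H = 14
Candidate B: 62^2 = 3844 ≡ 49; 62^4 ≡ 49^2 = 2401 ≡ 101; 62^8 ≡ 101^2 = 10201 ≡ 81; 13 = 8 + 4 + 1, so 62^13 ≡ 81·101·62 ≡ 72 (mod 115)

A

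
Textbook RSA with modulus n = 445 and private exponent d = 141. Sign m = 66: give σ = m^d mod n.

m^141 mod 445 = 46

46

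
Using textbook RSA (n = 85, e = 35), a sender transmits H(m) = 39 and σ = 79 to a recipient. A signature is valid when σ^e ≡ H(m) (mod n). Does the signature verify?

Squares mod 85: σ^1≡79, σ^2≡36, σ^4≡21, σ^8≡16, σ^16≡1, σ^32≡1
35 = 32 + 2 + 1, so σ^35 ≡ 1·36·79 ≡ 39 (mod 85)
σ^35 mod 85 = 39 matches H(m).

verifies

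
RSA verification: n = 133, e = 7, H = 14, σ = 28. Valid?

no

Squares mod 133: σ^1≡28, σ^2≡119, σ^4≡63
7 = 4 + 2 + 1, so σ^7 ≡ 63·119·28 ≡ 42 (mod 133)
The recovered value 42 does not match the digest 14.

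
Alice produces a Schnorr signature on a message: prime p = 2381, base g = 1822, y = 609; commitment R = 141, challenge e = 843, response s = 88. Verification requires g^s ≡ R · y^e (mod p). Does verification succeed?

fails

g^s mod p:
1822^2 = 3319684 ≡ 570
1822^4 ≡ 570^2 = 324900 ≡ 1084
1822^8 ≡ 1084^2 = 1175056 ≡ 1223
1822^16 ≡ 1223^2 = 1495729 ≡ 461
1822^32 ≡ 461^2 = 212521 ≡ 612
1822^64 ≡ 612^2 = 374544 ≡ 727
88 = 64 + 16 + 8, so 1822^88 ≡ 727·461·1223 ≡ 393 (mod 2381)
R · y^e mod p:
609^2 = 370881 ≡ 1826
609^4 ≡ 1826^2 = 3334276 ≡ 876
609^8 ≡ 876^2 = 767376 ≡ 694
609^16 ≡ 694^2 = 481636 ≡ 674
609^32 ≡ 674^2 = 454276 ≡ 1886
609^64 ≡ 1886^2 = 3556996 ≡ 2163
609^128 ≡ 2163^2 = 4678569 ≡ 2285
609^256 ≡ 2285^2 = 5221225 ≡ 2073
609^512 ≡ 2073^2 = 4297329 ≡ 2005
843 = 512 + 256 + 64 + 8 + 2 + 1, so 609^843 ≡ 2005·2073·2163·694·1826·609 ≡ 1709 (mod 2381)
141·1709 = 240969 ≡ 488 (mod 2381)
393 ≠ 488; the check fails.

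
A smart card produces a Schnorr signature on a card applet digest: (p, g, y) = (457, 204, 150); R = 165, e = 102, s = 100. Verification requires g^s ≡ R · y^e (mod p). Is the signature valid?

valid

g^s mod p:
204^2 = 41616 ≡ 29
204^4 ≡ 29^2 = 841 ≡ 384
204^8 ≡ 384^2 = 147456 ≡ 302
204^16 ≡ 302^2 = 91204 ≡ 261
204^32 ≡ 261^2 = 68121 ≡ 28
204^64 ≡ 28^2 = 784 ≡ 327
100 = 64 + 32 + 4, so 204^100 ≡ 327·28·384 ≡ 203 (mod 457)
R · y^e mod p:
150^2 = 22500 ≡ 107
150^4 ≡ 107^2 = 11449 ≡ 24
150^8 ≡ 24^2 = 576 ≡ 119
150^16 ≡ 119^2 = 14161 ≡ 451
150^32 ≡ 451^2 = 203401 ≡ 36
150^64 ≡ 36^2 = 1296 ≡ 382
102 = 64 + 32 + 4 + 2, so 150^102 ≡ 382·36·24·107 ≡ 4 (mod 457)
165·4 = 660 ≡ 203 (mod 457)
203 ≡ 203 (mod 457); signature holds.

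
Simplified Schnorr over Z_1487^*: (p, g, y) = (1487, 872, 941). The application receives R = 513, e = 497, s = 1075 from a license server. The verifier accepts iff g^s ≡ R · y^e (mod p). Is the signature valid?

g^s mod p:
872^2 = 760384 ≡ 527
872^4 ≡ 527^2 = 277729 ≡ 1147
872^8 ≡ 1147^2 = 1315609 ≡ 1101
872^16 ≡ 1101^2 = 1212201 ≡ 296
872^32 ≡ 296^2 = 87616 ≡ 1370
872^64 ≡ 1370^2 = 1876900 ≡ 306
872^128 ≡ 306^2 = 93636 ≡ 1442
872^256 ≡ 1442^2 = 2079364 ≡ 538
872^512 ≡ 538^2 = 289444 ≡ 966
872^1024 ≡ 966^2 = 933156 ≡ 807
1075 = 1024 + 32 + 16 + 2 + 1, so 872^1075 ≡ 807·1370·296·527·872 ≡ 1166 (mod 1487)
R · y^e mod p:
941^2 = 885481 ≡ 716
941^4 ≡ 716^2 = 512656 ≡ 1128
941^8 ≡ 1128^2 = 1272384 ≡ 999
941^16 ≡ 999^2 = 998001 ≡ 224
941^32 ≡ 224^2 = 50176 ≡ 1105
941^64 ≡ 1105^2 = 1221025 ≡ 198
941^128 ≡ 198^2 = 39204 ≡ 542
941^256 ≡ 542^2 = 293764 ≡ 825
497 = 256 + 128 + 64 + 32 + 16 + 1, so 941^497 ≡ 825·542·198·1105·224·941 ≡ 1305 (mod 1487)
513·1305 = 669465 ≡ 315 (mod 1487)
1166 ≠ 315; the check fails.

invalid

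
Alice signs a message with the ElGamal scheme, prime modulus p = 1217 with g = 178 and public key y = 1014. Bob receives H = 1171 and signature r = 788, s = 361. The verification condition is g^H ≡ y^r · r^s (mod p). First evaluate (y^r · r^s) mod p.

602

1014^2 = 1028196 ≡ 1048
1014^4 ≡ 1048^2 = 1098304 ≡ 570
1014^8 ≡ 570^2 = 324900 ≡ 1178
1014^16 ≡ 1178^2 = 1387684 ≡ 304
1014^32 ≡ 304^2 = 92416 ≡ 1141
1014^64 ≡ 1141^2 = 1301881 ≡ 908
1014^128 ≡ 908^2 = 824464 ≡ 555
1014^256 ≡ 555^2 = 308025 ≡ 124
1014^512 ≡ 124^2 = 15376 ≡ 772
788 = 512 + 256 + 16 + 4, so 1014^788 ≡ 772·124·304·570 ≡ 113 (mod 1217)
788^2 = 620944 ≡ 274
788^4 ≡ 274^2 = 75076 ≡ 839
788^8 ≡ 839^2 = 703921 ≡ 495
788^16 ≡ 495^2 = 245025 ≡ 408
788^32 ≡ 408^2 = 166464 ≡ 952
788^64 ≡ 952^2 = 906304 ≡ 856
788^128 ≡ 856^2 = 732736 ≡ 102
788^256 ≡ 102^2 = 10404 ≡ 668
361 = 256 + 64 + 32 + 8 + 1, so 788^361 ≡ 668·856·952·495·788 ≡ 910 (mod 1217)
y^r · r^s ≡ 113·910 = 102830 ≡ 602 (mod 1217)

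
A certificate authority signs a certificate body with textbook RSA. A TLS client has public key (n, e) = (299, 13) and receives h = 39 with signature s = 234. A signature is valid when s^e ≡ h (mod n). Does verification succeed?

s^2 ≡ 234^2 = 54756 ≡ 39
s^4 ≡ 39^2 = 1521 ≡ 26
s^8 ≡ 26^2 = 676 ≡ 78
13 = 8 + 4 + 1, so s^13 ≡ 78·26·234 ≡ 39 (mod 299)
Since 39 equals the digest 39, verification succeeds.

passes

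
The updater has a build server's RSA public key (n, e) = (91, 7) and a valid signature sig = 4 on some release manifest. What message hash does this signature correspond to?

sig^2 ≡ 4^2 = 16
sig^4 ≡ 16^2 = 256 ≡ 74
7 = 4 + 2 + 1, so sig^7 ≡ 74·16·4 ≡ 4 (mod 91)

4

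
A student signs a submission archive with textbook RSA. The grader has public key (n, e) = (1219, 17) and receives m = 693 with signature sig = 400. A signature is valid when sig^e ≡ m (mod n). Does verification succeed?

sig^2 ≡ 400^2 = 160000 ≡ 311
sig^4 ≡ 311^2 = 96721 ≡ 420
sig^8 ≡ 420^2 = 176400 ≡ 864
sig^16 ≡ 864^2 = 746496 ≡ 468
17 = 16 + 1, so sig^17 ≡ 468·400 ≡ 693 (mod 1219)
693 = m, so the signature checks out.

passes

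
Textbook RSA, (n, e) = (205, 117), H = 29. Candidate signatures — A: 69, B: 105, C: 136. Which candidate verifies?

Candidate A: 69^117 mod 205 = 29
  → matches H = 29
Candidate B: 105^117 mod 205 = 45
Candidate C: 136^117 mod 205 = 176

A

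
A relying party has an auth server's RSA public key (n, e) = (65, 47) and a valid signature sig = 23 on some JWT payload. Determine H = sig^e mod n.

17

sig^47 mod 65 = 17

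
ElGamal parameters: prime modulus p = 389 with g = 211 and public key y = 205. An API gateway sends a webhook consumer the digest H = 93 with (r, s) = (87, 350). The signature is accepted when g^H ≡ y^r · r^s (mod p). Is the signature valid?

valid

Left side g^H mod p:
Squares mod 389: 211^1≡211, 211^2≡175, 211^4≡283, 211^8≡344, 211^16≡80, 211^32≡176, 211^64≡245
93 = 64 + 16 + 8 + 4 + 1, so 211^93 ≡ 245·80·344·283·211 ≡ 378 (mod 389)
Right side y^r · r^s mod p:
Squares mod 389: 205^1≡205, 205^2≡13, 205^4≡169, 205^8≡164, 205^16≡55, 205^32≡302, 205^64≡178
87 = 64 + 16 + 4 + 2 + 1, so 205^87 ≡ 178·55·169·13·205 ≡ 52 (mod 389)
Squares mod 389: 87^1≡87, 87^2≡178, 87^4≡175, 87^8≡283, 87^16≡344, 87^32≡80, 87^64≡176, 87^128≡245, 87^256≡119
350 = 256 + 64 + 16 + 8 + 4 + 2, so 87^350 ≡ 119·176·344·283·175·178 ≡ 112 (mod 389)
52·112 = 5824 ≡ 378 (mod 389)
378 ≡ 378 (mod 389), so the signature is genuine.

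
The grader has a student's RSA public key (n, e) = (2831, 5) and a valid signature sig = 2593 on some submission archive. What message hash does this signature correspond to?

sig^5 mod 2831 = 1631

1631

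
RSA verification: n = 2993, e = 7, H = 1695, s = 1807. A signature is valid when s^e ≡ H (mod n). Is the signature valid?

s^7 mod 2993 = 1695
1695 = H, so the signature checks out.

valid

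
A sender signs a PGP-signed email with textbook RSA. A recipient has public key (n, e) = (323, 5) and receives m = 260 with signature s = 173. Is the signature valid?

s^2 ≡ 173^2 = 29929 ≡ 213
s^4 ≡ 213^2 = 45369 ≡ 149
5 = 4 + 1, so s^5 ≡ 149·173 ≡ 260 (mod 323)
260 = m, so the signature checks out.

valid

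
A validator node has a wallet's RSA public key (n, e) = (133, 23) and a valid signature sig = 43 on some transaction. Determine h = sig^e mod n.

85

sig^23 mod 133 = 85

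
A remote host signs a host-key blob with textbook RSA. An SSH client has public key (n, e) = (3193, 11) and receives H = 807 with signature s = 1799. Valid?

yes

Squares mod 3193: s^1≡1799, s^2≡1892, s^4≡311, s^8≡931
11 = 8 + 2 + 1, so s^11 ≡ 931·1892·1799 ≡ 807 (mod 3193)
s^11 mod 3193 = 807 matches H.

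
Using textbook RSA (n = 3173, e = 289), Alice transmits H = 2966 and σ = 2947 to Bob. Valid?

yes

σ^289 mod 3173 = 2966
Since 2966 equals the digest 2966, verification succeeds.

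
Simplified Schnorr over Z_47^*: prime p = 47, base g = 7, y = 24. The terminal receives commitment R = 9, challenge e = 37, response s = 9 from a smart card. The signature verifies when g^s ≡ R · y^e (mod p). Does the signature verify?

g^s mod p:
7^2 = 49 ≡ 2
7^4 ≡ 2^2 = 4
7^8 ≡ 4^2 = 16
9 = 8 + 1, so 7^9 ≡ 16·7 ≡ 18 (mod 47)
R · y^e mod p:
24^2 = 576 ≡ 12
24^4 ≡ 12^2 = 144 ≡ 3
24^8 ≡ 3^2 = 9
24^16 ≡ 9^2 = 81 ≡ 34
24^32 ≡ 34^2 = 1156 ≡ 28
37 = 32 + 4 + 1, so 24^37 ≡ 28·3·24 ≡ 42 (mod 47)
9·42 = 378 ≡ 2 (mod 47)
18 ≠ 2; the check fails.

does not verify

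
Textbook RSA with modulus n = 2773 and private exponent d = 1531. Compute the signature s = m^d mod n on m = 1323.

213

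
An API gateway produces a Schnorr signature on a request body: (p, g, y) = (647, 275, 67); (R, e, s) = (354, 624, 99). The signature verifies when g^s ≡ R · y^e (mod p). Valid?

yes

g^s mod p:
275^99 mod 647 = 594
R · y^e mod p:
67^624 mod 647 = 221
354·221 = 78234 ≡ 594 (mod 647)
594 ≡ 594 (mod 647); signature holds.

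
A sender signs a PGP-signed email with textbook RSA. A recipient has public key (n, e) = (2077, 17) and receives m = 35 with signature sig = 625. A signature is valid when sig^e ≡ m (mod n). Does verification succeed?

fails

sig^2 ≡ 625^2 = 390625 ≡ 149
sig^4 ≡ 149^2 = 22201 ≡ 1431
sig^8 ≡ 1431^2 = 2047761 ≡ 1916
sig^16 ≡ 1916^2 = 3671056 ≡ 997
17 = 16 + 1, so sig^17 ≡ 997·625 ≡ 25 (mod 2077)
25 ≠ 35, so verification fails.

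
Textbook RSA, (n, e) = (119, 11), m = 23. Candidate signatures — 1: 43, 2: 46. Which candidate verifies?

2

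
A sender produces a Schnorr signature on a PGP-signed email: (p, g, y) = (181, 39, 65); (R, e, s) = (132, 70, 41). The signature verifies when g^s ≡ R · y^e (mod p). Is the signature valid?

g^s mod p:
39^2 = 1521 ≡ 73
39^4 ≡ 73^2 = 5329 ≡ 80
39^8 ≡ 80^2 = 6400 ≡ 65
39^16 ≡ 65^2 = 4225 ≡ 62
39^32 ≡ 62^2 = 3844 ≡ 43
41 = 32 + 8 + 1, so 39^41 ≡ 43·65·39 ≡ 43 (mod 181)
R · y^e mod p:
65^2 = 4225 ≡ 62
65^4 ≡ 62^2 = 3844 ≡ 43
65^8 ≡ 43^2 = 1849 ≡ 39
65^16 ≡ 39^2 = 1521 ≡ 73
65^32 ≡ 73^2 = 5329 ≡ 80
65^64 ≡ 80^2 = 6400 ≡ 65
70 = 64 + 4 + 2, so 65^70 ≡ 65·43·62 ≡ 73 (mod 181)
132·73 = 9636 ≡ 43 (mod 181)
43 ≡ 43 (mod 181); signature holds.

valid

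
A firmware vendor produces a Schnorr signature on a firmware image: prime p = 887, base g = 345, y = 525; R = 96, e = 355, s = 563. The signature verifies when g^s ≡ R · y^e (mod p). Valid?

g^s mod p:
345^2 = 119025 ≡ 167
345^4 ≡ 167^2 = 27889 ≡ 392
345^8 ≡ 392^2 = 153664 ≡ 213
345^16 ≡ 213^2 = 45369 ≡ 132
345^32 ≡ 132^2 = 17424 ≡ 571
345^64 ≡ 571^2 = 326041 ≡ 512
345^128 ≡ 512^2 = 262144 ≡ 479
345^256 ≡ 479^2 = 229441 ≡ 595
345^512 ≡ 595^2 = 354025 ≡ 112
563 = 512 + 32 + 16 + 2 + 1, so 345^563 ≡ 112·571·132·167·345 ≡ 148 (mod 887)
R · y^e mod p:
525^2 = 275625 ≡ 655
525^4 ≡ 655^2 = 429025 ≡ 604
525^8 ≡ 604^2 = 364816 ≡ 259
525^16 ≡ 259^2 = 67081 ≡ 556
525^32 ≡ 556^2 = 309136 ≡ 460
525^64 ≡ 460^2 = 211600 ≡ 494
525^128 ≡ 494^2 = 244036 ≡ 111
525^256 ≡ 111^2 = 12321 ≡ 790
355 = 256 + 64 + 32 + 2 + 1, so 525^355 ≡ 790·494·460·655·525 ≡ 482 (mod 887)
96·482 = 46272 ≡ 148 (mod 887)
148 ≡ 148 (mod 887); signature holds.

yes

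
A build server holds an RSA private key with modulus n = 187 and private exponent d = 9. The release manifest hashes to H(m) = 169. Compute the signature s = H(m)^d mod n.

135

(H(m))^2 ≡ 169^2 = 28561 ≡ 137
(H(m))^4 ≡ 137^2 = 18769 ≡ 69
(H(m))^8 ≡ 69^2 = 4761 ≡ 86
9 = 8 + 1, so (H(m))^9 ≡ 86·169 ≡ 135 (mod 187)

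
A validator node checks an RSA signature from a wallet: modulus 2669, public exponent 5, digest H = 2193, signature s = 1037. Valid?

s^2 ≡ 1037^2 = 1075369 ≡ 2431
s^4 ≡ 2431^2 = 5909761 ≡ 595
5 = 4 + 1, so s^5 ≡ 595·1037 ≡ 476 (mod 2669)
The recovered value 476 does not match the digest 2193.

no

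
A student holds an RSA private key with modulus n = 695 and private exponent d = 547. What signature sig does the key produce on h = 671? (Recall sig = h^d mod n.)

h^2 ≡ 671^2 = 450241 ≡ 576
h^4 ≡ 576^2 = 331776 ≡ 261
h^8 ≡ 261^2 = 68121 ≡ 11
h^16 ≡ 11^2 = 121
h^32 ≡ 121^2 = 14641 ≡ 46
h^64 ≡ 46^2 = 2116 ≡ 31
h^128 ≡ 31^2 = 961 ≡ 266
h^256 ≡ 266^2 = 70756 ≡ 561
h^512 ≡ 561^2 = 314721 ≡ 581
547 = 512 + 32 + 2 + 1, so h^547 ≡ 581·46·576·671 ≡ 386 (mod 695)

386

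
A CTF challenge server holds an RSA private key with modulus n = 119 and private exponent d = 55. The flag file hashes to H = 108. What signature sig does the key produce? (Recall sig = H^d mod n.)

Squares mod 119: H^1≡108, H^2≡2, H^4≡4, H^8≡16, H^16≡18, H^32≡86
55 = 32 + 16 + 4 + 2 + 1, so H^55 ≡ 86·18·4·2·108 ≡ 31 (mod 119)

31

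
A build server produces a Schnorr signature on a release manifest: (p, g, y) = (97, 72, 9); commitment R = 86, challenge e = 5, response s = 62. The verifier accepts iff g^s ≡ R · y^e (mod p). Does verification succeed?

fails

g^s mod p:
Squares mod 97: 72^1≡72, 72^2≡43, 72^4≡6, 72^8≡36, 72^16≡35, 72^32≡61
62 = 32 + 16 + 8 + 4 + 2, so 72^62 ≡ 61·35·36·6·43 ≡ 73 (mod 97)
R · y^e mod p:
Squares mod 97: 9^1≡9, 9^2≡81, 9^4≡62
5 = 4 + 1, so 9^5 ≡ 62·9 ≡ 73 (mod 97)
86·73 = 6278 ≡ 70 (mod 97)
73 ≠ 70; the check fails.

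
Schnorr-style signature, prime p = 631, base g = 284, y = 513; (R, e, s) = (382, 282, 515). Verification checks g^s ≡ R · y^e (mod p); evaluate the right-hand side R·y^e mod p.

405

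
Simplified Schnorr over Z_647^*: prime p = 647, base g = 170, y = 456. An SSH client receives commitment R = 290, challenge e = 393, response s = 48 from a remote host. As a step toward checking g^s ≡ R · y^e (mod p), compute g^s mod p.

159

170^48 mod 647 = 159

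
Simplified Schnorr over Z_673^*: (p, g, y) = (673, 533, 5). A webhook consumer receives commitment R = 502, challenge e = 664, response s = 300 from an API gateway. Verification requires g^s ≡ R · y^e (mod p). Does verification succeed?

g^s mod p:
533^2 = 284089 ≡ 83
533^4 ≡ 83^2 = 6889 ≡ 159
533^8 ≡ 159^2 = 25281 ≡ 380
533^16 ≡ 380^2 = 144400 ≡ 378
533^32 ≡ 378^2 = 142884 ≡ 208
533^64 ≡ 208^2 = 43264 ≡ 192
533^128 ≡ 192^2 = 36864 ≡ 522
533^256 ≡ 522^2 = 272484 ≡ 592
300 = 256 + 32 + 8 + 4, so 533^300 ≡ 592·208·380·159 ≡ 85 (mod 673)
R · y^e mod p:
5^2 = 25
5^4 ≡ 25^2 = 625
5^8 ≡ 625^2 = 390625 ≡ 285
5^16 ≡ 285^2 = 81225 ≡ 465
5^32 ≡ 465^2 = 216225 ≡ 192
5^64 ≡ 192^2 = 36864 ≡ 522
5^128 ≡ 522^2 = 272484 ≡ 592
5^256 ≡ 592^2 = 350464 ≡ 504
5^512 ≡ 504^2 = 254016 ≡ 295
664 = 512 + 128 + 16 + 8, so 5^664 ≡ 295·592·465·285 ≡ 196 (mod 673)
502·196 = 98392 ≡ 134 (mod 673)
85 ≠ 134; the check fails.

fails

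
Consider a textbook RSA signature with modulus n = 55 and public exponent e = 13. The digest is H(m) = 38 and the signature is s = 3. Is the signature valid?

Squares mod 55: s^1≡3, s^2≡9, s^4≡26, s^8≡16
13 = 8 + 4 + 1, so s^13 ≡ 16·26·3 ≡ 38 (mod 55)
s^13 mod 55 = 38 matches H(m).

valid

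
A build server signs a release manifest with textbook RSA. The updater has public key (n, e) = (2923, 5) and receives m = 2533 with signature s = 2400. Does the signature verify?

Squares mod 2923: s^1≡2400, s^2≡1690, s^4≡329
5 = 4 + 1, so s^5 ≡ 329·2400 ≡ 390 (mod 2923)
The recovered value 390 does not match the digest 2533.

does not verify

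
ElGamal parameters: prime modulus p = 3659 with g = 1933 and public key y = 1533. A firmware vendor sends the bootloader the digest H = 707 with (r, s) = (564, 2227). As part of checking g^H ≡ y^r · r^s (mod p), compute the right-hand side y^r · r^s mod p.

1202

1533^2 = 2350089 ≡ 1011
1533^4 ≡ 1011^2 = 1022121 ≡ 1260
1533^8 ≡ 1260^2 = 1587600 ≡ 3253
1533^16 ≡ 3253^2 = 10582009 ≡ 181
1533^32 ≡ 181^2 = 32761 ≡ 3489
1533^64 ≡ 3489^2 = 12173121 ≡ 3287
1533^128 ≡ 3287^2 = 10804369 ≡ 3001
1533^256 ≡ 3001^2 = 9006001 ≡ 1202
1533^512 ≡ 1202^2 = 1444804 ≡ 3158
564 = 512 + 32 + 16 + 4, so 1533^564 ≡ 3158·3489·181·1260 ≡ 2838 (mod 3659)
564^2 = 318096 ≡ 3422
564^4 ≡ 3422^2 = 11710084 ≡ 1284
564^8 ≡ 1284^2 = 1648656 ≡ 2106
564^16 ≡ 2106^2 = 4435236 ≡ 528
564^32 ≡ 528^2 = 278784 ≡ 700
564^64 ≡ 700^2 = 490000 ≡ 3353
564^128 ≡ 3353^2 = 11242609 ≡ 2161
564^256 ≡ 2161^2 = 4669921 ≡ 1037
564^512 ≡ 1037^2 = 1075369 ≡ 3282
564^1024 ≡ 3282^2 = 10771524 ≡ 3087
564^2048 ≡ 3087^2 = 9529569 ≡ 1533
2227 = 2048 + 128 + 32 + 16 + 2 + 1, so 564^2227 ≡ 1533·2161·700·528·3422·564 ≡ 2579 (mod 3659)
y^r · r^s ≡ 2838·2579 = 7319202 ≡ 1202 (mod 3659)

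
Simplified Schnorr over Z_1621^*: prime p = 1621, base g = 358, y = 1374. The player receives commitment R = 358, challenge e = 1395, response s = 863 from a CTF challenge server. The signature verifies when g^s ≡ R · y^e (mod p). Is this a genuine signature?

forged

g^s mod p:
358^2 = 128164 ≡ 105
358^4 ≡ 105^2 = 11025 ≡ 1299
358^8 ≡ 1299^2 = 1687401 ≡ 1561
358^16 ≡ 1561^2 = 2436721 ≡ 358
358^32 ≡ 358^2 = 128164 ≡ 105
358^64 ≡ 105^2 = 11025 ≡ 1299
358^128 ≡ 1299^2 = 1687401 ≡ 1561
358^256 ≡ 1561^2 = 2436721 ≡ 358
358^512 ≡ 358^2 = 128164 ≡ 105
863 = 512 + 256 + 64 + 16 + 8 + 4 + 2 + 1, so 358^863 ≡ 105·358·1299·358·1561·1299·105·358 ≡ 1561 (mod 1621)
R · y^e mod p:
1374^2 = 1887876 ≡ 1032
1374^4 ≡ 1032^2 = 1065024 ≡ 27
1374^8 ≡ 27^2 = 729
1374^16 ≡ 729^2 = 531441 ≡ 1374
1374^32 ≡ 1374^2 = 1887876 ≡ 1032
1374^64 ≡ 1032^2 = 1065024 ≡ 27
1374^128 ≡ 27^2 = 729
1374^256 ≡ 729^2 = 531441 ≡ 1374
1374^512 ≡ 1374^2 = 1887876 ≡ 1032
1374^1024 ≡ 1032^2 = 1065024 ≡ 27
1395 = 1024 + 256 + 64 + 32 + 16 + 2 + 1, so 1374^1395 ≡ 27·1374·27·1032·1374·1032·1374 ≡ 1 (mod 1621)
358·1 = 358 ≡ 358 (mod 1621)
1561 ≠ 358; the check fails.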